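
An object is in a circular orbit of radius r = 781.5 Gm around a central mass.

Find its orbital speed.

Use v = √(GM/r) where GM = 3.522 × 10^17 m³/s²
r = 781.5 Gm = 7.815 × 10^11 m
GM = 3.522 × 10^17 m³/s²
GM/r = (3.522 × 10^17) / (7.815 × 10^11) = 450672 m²/s²
v = √(GM/r) = 671.321 m/s ≈ 671.3 m/s

Final answer: 671.3 m/s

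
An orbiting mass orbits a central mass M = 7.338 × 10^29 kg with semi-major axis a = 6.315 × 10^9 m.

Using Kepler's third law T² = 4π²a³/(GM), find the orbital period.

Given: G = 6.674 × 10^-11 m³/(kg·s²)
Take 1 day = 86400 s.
M = 7.338 × 10^29 kg
GM = G × M = 6.674 × 10^-11 × 7.338 × 10^29 = 4.89738 × 10^19 m³/s²
a = 6.315 × 10^9 m
a³ = 2.51837 × 10^29 m³
T = 2π √(a³/GM) = 2π √((2.51837 × 10^29) / (4.89738 × 10^19)) = 2π × 71709.7 s
T = 450566 s ≈ 5.215 days

Final answer: 5.215 days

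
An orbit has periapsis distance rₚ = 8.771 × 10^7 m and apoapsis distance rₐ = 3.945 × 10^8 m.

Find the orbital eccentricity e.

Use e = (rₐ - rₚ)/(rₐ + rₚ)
rₚ = 8.771 × 10^7 m
rₐ = 3.945 × 10^8 m
rₐ − rₚ = 3.0679 × 10^8 m
rₐ + rₚ = 4.8221 × 10^8 m
e = (rₐ − rₚ)/(rₐ + rₚ) = 0.636217

Final answer: e = 0.6362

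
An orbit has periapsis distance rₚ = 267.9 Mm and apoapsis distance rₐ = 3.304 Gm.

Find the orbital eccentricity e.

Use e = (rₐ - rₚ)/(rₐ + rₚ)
rₚ = 267.9 Mm = 2.679 × 10^8 m
rₐ = 3.304 Gm = 3.304 × 10^9 m
rₐ − rₚ = 3.0361 × 10^9 m
rₐ + rₚ = 3.5719 × 10^9 m
e = (rₐ − rₚ)/(rₐ + rₚ) = 0.849996

Final answer: e = 0.85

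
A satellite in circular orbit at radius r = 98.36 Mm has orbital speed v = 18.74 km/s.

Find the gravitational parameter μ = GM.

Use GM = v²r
r = 98.36 Mm = 9.836 × 10^7 m
v = 18.74 km/s = 18740 m/s
v² = 3.51188 × 10^8 m²/s²
GM = v²r = 3.51188 × 10^8 × 9.836 × 10^7 = 3.45428 × 10^16 m³/s²
GM ≈ 3.454 × 10^16 m³/s²

Final answer: GM = 3.454 × 10^16 m³/s²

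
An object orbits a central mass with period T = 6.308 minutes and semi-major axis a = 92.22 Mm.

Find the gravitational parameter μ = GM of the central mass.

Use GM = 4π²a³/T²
T = 6.308 minutes = 378.48 s
a = 92.22 Mm = 9.222 × 10^7 m
a³ = 7.84288 × 10^23 m³
T² = 143247 s²
GM = 4π² × (7.84288 × 10^23) / 143247 = 2.16147 × 10^20 m³/s²
GM ≈ 2.161 × 10^20 m³/s²

Final answer: GM = 2.161 × 10^20 m³/s²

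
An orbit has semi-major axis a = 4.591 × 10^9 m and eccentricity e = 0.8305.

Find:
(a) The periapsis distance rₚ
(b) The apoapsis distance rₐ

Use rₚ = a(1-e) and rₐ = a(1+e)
a = 4.591 × 10^9 m
e = 0.8305:  1 − e = 0.1695,  1 + e = 1.8305
(a) rₚ = a(1 − e) = 4.591 × 10^9 m × 0.1695 = 7.78174 × 10^8 m ≈ 7.782 × 10^8 m
(b) rₐ = a(1 + e) = 4.591 × 10^9 m × 1.8305 = 8.40383 × 10^9 m ≈ 8.404 × 10^9 m

Final answer:
(a) rₚ = 7.782 × 10^8 m
(b) rₐ = 8.404 × 10^9 m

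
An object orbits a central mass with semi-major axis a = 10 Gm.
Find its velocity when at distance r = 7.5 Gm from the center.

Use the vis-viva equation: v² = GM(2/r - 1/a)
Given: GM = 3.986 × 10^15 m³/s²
a = 10 Gm = 1 × 10^10 m
r = 7.5 Gm = 7.5 × 10^9 m
GM = 3.986 × 10^15 m³/s²
2/r − 1/a = 2.66667 × 10^-10 − 1 × 10^-10 = 1.66667 × 10^-10 m⁻¹
v² = GM (2/r − 1/a) = 664333 m²/s²
v = 815.066 m/s ≈ 815.1 m/s

Final answer: 815.1 m/s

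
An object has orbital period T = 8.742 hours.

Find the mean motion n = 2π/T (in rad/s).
T = 8.742 hours = 31471.2 s
n = 2π / 31471.2 s = 0.000199649 rad/s ≈ 0.0001996 rad/s

Final answer: n = 0.0001996 rad/s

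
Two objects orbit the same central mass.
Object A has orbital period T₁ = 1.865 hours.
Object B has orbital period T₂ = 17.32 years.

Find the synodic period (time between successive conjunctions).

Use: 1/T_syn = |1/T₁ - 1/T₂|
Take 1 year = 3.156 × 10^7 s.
T₁ = 1.865 hours = 6714 s
T₂ = 17.32 years = 5.46619 × 10^8 s
1/T₁ = 0.000148943 s⁻¹
1/T₂ = 1.82943 × 10^-9 s⁻¹
|1/T₁ − 1/T₂| = 0.000148941 s⁻¹
T_syn = 1 / |1/T₁ − 1/T₂| = 6714.08 s ≈ 1.865 hours

Final answer: T_syn = 1.865 hours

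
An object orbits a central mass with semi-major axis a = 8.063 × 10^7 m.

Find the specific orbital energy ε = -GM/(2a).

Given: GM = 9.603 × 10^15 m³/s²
a = 8.063 × 10^7 m
GM = 9.603 × 10^15 m³/s²
2a = 1.6126 × 10^8 m
ε = −GM/(2a) = -5.95498 × 10^7 J/kg ≈ -59.55 MJ/kg

Final answer: -59.55 MJ/kg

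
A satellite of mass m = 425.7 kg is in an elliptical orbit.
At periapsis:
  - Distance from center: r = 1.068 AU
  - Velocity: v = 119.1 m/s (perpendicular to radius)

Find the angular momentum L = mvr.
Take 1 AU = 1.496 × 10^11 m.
r = 1.068 AU = 1.59773 × 10^11 m
v = 119.1 m/s
vr = 119.1 × 1.59773 × 10^11 = 1.90289 × 10^13 m²/s
L = m × vr = 425.7 × 1.90289 × 10^13 = 8.10062 × 10^15 kg·m²/s ≈ 8.101 × 10^15 kg·m²/s

Final answer: L = 8.101 × 10^15 kg·m²/s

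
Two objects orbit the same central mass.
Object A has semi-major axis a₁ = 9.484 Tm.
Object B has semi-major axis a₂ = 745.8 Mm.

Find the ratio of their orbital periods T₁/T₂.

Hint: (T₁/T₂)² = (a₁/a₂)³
a₁ = 9.484 Tm = 9.484 × 10^12 m
a₂ = 745.8 Mm = 7.458 × 10^8 m
a₁/a₂ = 12716.5
T₁/T₂ = (a₁/a₂)^(3/2) = (12716.5)^1.5 = 1.43402 × 10^6

Final answer: T₁/T₂ = 1.434 × 10^6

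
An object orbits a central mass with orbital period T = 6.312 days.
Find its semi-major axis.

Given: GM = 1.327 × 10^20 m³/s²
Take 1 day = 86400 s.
T = 6.312 days = 545357 s
GM = 1.327 × 10^20 m³/s²
Kepler's third law: a³ = GM T² / (4π²)
T² = 2.97414 × 10^11 s²
a³ = (1.327 × 10^20) × (2.97414 × 10^11) / (4π²) = 9.99707 × 10^29 m³
a = (a³)^(1/3) = 9.99902 × 10^9 m ≈ 9.999 Gm

Final answer: 9.999 Gm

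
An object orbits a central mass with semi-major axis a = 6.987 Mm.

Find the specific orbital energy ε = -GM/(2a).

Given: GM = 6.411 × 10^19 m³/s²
a = 6.987 Mm = 6.987 × 10^6 m
GM = 6.411 × 10^19 m³/s²
2a = 1.3974 × 10^7 m
ε = −GM/(2a) = -4.58781 × 10^12 J/kg ≈ -4588 GJ/kg

Final answer: -4588 GJ/kg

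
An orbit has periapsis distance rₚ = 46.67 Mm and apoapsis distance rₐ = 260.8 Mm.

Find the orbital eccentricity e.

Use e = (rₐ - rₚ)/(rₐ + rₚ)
rₚ = 46.67 Mm = 4.667 × 10^7 m
rₐ = 260.8 Mm = 2.608 × 10^8 m
rₐ − rₚ = 2.1413 × 10^8 m
rₐ + rₚ = 3.0747 × 10^8 m
e = (rₐ − rₚ)/(rₐ + rₚ) = 0.696426

Final answer: e = 0.6964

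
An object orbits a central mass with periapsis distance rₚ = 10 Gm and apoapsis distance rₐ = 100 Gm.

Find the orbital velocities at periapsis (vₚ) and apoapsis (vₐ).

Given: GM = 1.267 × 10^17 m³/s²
rₚ = 10 Gm = 1 × 10^10 m
rₐ = 100 Gm = 1 × 10^11 m
GM = 1.267 × 10^17 m³/s²
a = (rₚ + rₐ)/2 = 5.5 × 10^10 m
Vis-viva: v² = GM (2/r − 1/a)
vₚ² = 1.267 × 10^17 × (2 × 10^-10 − 1.81818 × 10^-11) = 2.30364 × 10^7 m²/s²
vₚ = 4799.62 m/s ≈ 4.8 km/s
vₐ² = 1.267 × 10^17 × (2 × 10^-11 − 1.81818 × 10^-11) = 230364 m²/s²
vₐ = 479.962 m/s ≈ 480 m/s

Final answer: vₚ = 4.8 km/s, vₐ = 480 m/s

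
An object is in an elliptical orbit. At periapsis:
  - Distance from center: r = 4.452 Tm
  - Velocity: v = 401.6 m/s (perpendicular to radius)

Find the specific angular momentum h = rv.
r = 4.452 Tm = 4.452 × 10^12 m
v = 401.6 m/s
h = rv = 4.452 × 10^12 × 401.6 = 1.78792 × 10^15 m²/s ≈ 1.788 × 10^15 m²/s

Final answer: h = 1.788 × 10^15 m²/s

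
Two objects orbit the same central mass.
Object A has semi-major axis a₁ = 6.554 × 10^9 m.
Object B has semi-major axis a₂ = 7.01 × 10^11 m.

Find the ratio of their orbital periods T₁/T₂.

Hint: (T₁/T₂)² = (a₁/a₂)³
a₁ = 6.554 × 10^9 m
a₂ = 7.01 × 10^11 m
a₁/a₂ = 0.0093495
T₁/T₂ = (a₁/a₂)^(3/2) = (0.0093495)^1.5 = 0.00090403

Final answer: T₁/T₂ = 0.000904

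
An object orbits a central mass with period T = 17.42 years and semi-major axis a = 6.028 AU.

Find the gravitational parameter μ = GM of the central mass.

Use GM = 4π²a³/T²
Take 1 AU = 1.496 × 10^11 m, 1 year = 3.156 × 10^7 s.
T = 17.42 years = 5.49775 × 10^8 s
a = 6.028 AU = 9.01789 × 10^11 m
a³ = 7.33355 × 10^35 m³
T² = 3.02253 × 10^17 s²
GM = 4π² × (7.33355 × 10^35) / (3.02253 × 10^17) = 9.57864 × 10^19 m³/s²
GM ≈ 9.579 × 10^19 m³/s²

Final answer: GM = 9.579 × 10^19 m³/s²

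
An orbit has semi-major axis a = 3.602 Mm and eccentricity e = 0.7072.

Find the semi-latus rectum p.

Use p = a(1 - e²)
a = 3.602 Mm = 3.602 × 10^6 m
e = 0.7072,  e² = 0.500132,  1 − e² = 0.499868
p = a(1 − e²) = 3.602 × 10^6 m × 0.499868 = 1.80053 × 10^6 m ≈ 1.801 Mm

Final answer: p = 1.801 Mm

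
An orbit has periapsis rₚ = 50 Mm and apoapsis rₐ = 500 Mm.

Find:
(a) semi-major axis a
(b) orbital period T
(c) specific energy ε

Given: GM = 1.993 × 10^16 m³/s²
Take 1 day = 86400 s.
rₚ = 50 Mm = 5 × 10^7 m
rₐ = 500 Mm = 5 × 10^8 m
GM = 1.993 × 10^16 m³/s²
a = (rₚ + rₐ)/2 = 2.75 × 10^8 m
e = (rₐ − rₚ)/(rₐ + rₚ) = (4.5 × 10^8) / (5.5 × 10^8) = 0.818182
(a) a = 2.75 × 10^8 m ≈ 275 Mm
(b) a³ = 2.07969 × 10^25 m³;  T = 2π √(a³/GM) = 2π × 32303.2 s = 202967 s ≈ 2.349 days
(c) 2a = 5.5 × 10^8 m;  ε = −GM/(2a) = -3.62364 × 10^7 J/kg ≈ -36.24 MJ/kg

Final answer:
(a) semi-major axis a = 275 Mm
(b) orbital period T = 2.349 days
(c) specific energy ε = -36.24 MJ/kg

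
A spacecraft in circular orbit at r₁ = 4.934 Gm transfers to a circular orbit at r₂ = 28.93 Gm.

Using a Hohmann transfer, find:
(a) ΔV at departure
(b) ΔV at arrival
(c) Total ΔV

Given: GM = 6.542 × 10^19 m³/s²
r₁ = 4.934 Gm = 4.934 × 10^9 m
r₂ = 28.93 Gm = 2.893 × 10^10 m
GM = 6.542 × 10^19 m³/s²
Transfer ellipse: a_t = (r₁ + r₂)/2 = 1.6932 × 10^10 m
Circular speed at r₁: v₁ = √(GM/r₁) = 115148 m/s
Transfer speed at r₁ (periapsis): v₁ₜ = √(GM(2/r₁ − 1/a_t)) = 150514 m/s
(a) ΔV₁ = v₁ₜ − v₁ = 35365.8 m/s ≈ 35.37 km/s
Circular speed at r₂: v₂ = √(GM/r₂) = 47553.3 m/s
Transfer speed at r₂ (apoapsis): v₂ₜ = √(GM(2/r₂ − 1/a_t)) = 25670 m/s
(b) ΔV₂ = v₂ − v₂ₜ = 21883.3 m/s ≈ 21.88 km/s
(c) ΔV_total = ΔV₁ + ΔV₂ = 57249.1 m/s ≈ 57.25 km/s

Final answer:
(a) ΔV₁ = 35.37 km/s
(b) ΔV₂ = 21.88 km/s
(c) ΔV_total = 57.25 km/s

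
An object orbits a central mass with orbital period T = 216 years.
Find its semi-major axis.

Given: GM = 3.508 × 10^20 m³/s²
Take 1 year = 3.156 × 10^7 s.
T = 216 years = 6.81696 × 10^9 s
GM = 3.508 × 10^20 m³/s²
Kepler's third law: a³ = GM T² / (4π²)
T² = 4.64709 × 10^19 s²
a³ = (3.508 × 10^20) × (4.64709 × 10^19) / (4π²) = 4.12935 × 10^38 m³
a = (a³)^(1/3) = 7.44664 × 10^12 m ≈ 7.447 × 10^12 m

Final answer: 7.447 × 10^12 m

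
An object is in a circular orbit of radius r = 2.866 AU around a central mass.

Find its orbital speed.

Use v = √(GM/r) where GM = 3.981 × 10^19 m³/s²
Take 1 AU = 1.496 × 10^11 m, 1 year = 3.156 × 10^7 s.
r = 2.866 AU = 4.28754 × 10^11 m
GM = 3.981 × 10^19 m³/s²
GM/r = (3.981 × 10^19) / (4.28754 × 10^11) = 9.28505 × 10^7 m²/s²
v = √(GM/r) = 9635.9 m/s ≈ 2.033 AU/year

Final answer: 2.033 AU/year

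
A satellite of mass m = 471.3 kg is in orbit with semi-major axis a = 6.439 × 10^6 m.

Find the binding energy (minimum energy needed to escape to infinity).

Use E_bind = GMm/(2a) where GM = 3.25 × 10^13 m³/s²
a = 6.439 × 10^6 m
GM = 3.25 × 10^13 m³/s²
m = 471.3 kg
GMm = 3.25 × 10^13 × 471.3 = 1.53172 × 10^16 m³·kg/s²
2a = 1.2878 × 10^7 m
E_bind = GMm/(2a) = 1.18941 × 10^9 J ≈ 1.189 GJ

Final answer: 1.189 GJ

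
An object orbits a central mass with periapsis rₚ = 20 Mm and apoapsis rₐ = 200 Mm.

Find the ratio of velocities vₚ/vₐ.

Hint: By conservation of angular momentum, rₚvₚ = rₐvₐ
rₚ = 20 Mm = 2 × 10^7 m
rₐ = 200 Mm = 2 × 10^8 m
rₚvₚ = rₐvₐ  ⇒  vₚ/vₐ = rₐ/rₚ
vₚ/vₐ = (2 × 10^8) / (2 × 10^7) = 10

Final answer: vₚ/vₐ = 10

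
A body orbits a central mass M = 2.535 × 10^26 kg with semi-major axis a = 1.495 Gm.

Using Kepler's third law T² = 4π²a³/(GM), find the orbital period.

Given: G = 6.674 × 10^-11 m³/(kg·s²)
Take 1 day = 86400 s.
M = 2.535 × 10^26 kg
GM = G × M = 6.674 × 10^-11 × 2.535 × 10^26 = 1.69186 × 10^16 m³/s²
a = 1.495 Gm = 1.495 × 10^9 m
a³ = 3.34136 × 10^27 m³
T = 2π √(a³/GM) = 2π √((3.34136 × 10^27) / (1.69186 × 10^16)) = 2π × 444406 s
T = 2.79228 × 10^6 s ≈ 32.32 days

Final answer: 32.32 days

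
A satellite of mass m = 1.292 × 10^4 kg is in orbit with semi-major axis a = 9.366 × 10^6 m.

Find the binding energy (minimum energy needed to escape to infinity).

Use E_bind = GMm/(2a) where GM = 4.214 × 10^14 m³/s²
a = 9.366 × 10^6 m
GM = 4.214 × 10^14 m³/s²
m = 1.292 × 10^4 kg
GMm = 4.214 × 10^14 × 12920 = 5.44449 × 10^18 m³·kg/s²
2a = 1.8732 × 10^7 m
E_bind = GMm/(2a) = 2.90652 × 10^11 J ≈ 290.7 GJ

Final answer: 290.7 GJ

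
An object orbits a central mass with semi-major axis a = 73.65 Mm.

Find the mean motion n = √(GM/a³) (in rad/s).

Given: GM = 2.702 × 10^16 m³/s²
a = 73.65 Mm = 7.365 × 10^7 m
GM = 2.702 × 10^16 m³/s²
a³ = 3.99501 × 10^23 m³
GM/a³ = (2.702 × 10^16) / (3.99501 × 10^23) = 6.76343 × 10^-8 s⁻²
n = √(GM/a³) = 0.000260066 rad/s ≈ 0.0002601 rad/s

Final answer: n = 0.0002601 rad/s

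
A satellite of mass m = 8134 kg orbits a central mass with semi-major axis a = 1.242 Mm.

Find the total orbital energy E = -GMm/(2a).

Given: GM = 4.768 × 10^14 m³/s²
a = 1.242 Mm = 1.242 × 10^6 m
GM = 4.768 × 10^14 m³/s²
2a = 2.484 × 10^6 m
GMm = 4.768 × 10^14 × 8134 = 3.87829 × 10^18 m³·kg/s²
E = −GMm/(2a) = -1.56131 × 10^12 J ≈ -1.561 TJ

Final answer: -1.561 TJ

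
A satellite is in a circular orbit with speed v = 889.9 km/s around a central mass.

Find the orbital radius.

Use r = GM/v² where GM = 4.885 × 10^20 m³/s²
v = 889.9 km/s = 889900 m/s
GM = 4.885 × 10^20 m³/s²
v² = 7.91922 × 10^11 m²/s²
r = GM/v² = (4.885 × 10^20) / (7.91922 × 10^11) = 6.16854 × 10^8 m ≈ 616.9 Mm

Final answer: 616.9 Mm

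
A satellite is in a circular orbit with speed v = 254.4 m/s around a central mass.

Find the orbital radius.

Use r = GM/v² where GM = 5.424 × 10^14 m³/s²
v = 254.4 m/s
GM = 5.424 × 10^14 m³/s²
v² = 64719.4 m²/s²
r = GM/v² = (5.424 × 10^14) / 64719.4 = 8.3808 × 10^9 m ≈ 8.381 × 10^9 m

Final answer: 8.381 × 10^9 m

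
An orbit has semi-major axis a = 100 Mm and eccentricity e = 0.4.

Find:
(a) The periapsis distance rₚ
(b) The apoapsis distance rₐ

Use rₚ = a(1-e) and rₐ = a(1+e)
a = 100 Mm = 1 × 10^8 m
e = 0.4:  1 − e = 0.6,  1 + e = 1.4
(a) rₚ = a(1 − e) = 1 × 10^8 m × 0.6 = 6 × 10^7 m ≈ 60 Mm
(b) rₐ = a(1 + e) = 1 × 10^8 m × 1.4 = 1.4 × 10^8 m ≈ 140 Mm

Final answer:
(a) rₚ = 60 Mm
(b) rₐ = 140 Mm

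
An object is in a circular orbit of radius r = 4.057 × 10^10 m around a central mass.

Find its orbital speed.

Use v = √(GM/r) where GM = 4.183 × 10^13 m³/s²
r = 4.057 × 10^10 m
GM = 4.183 × 10^13 m³/s²
GM/r = (4.183 × 10^13) / (4.057 × 10^10) = 1031.06 m²/s²
v = √(GM/r) = 32.1101 m/s ≈ 32.11 m/s

Final answer: 32.11 m/s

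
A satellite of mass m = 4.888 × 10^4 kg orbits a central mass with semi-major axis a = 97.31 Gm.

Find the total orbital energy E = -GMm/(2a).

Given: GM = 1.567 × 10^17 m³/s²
a = 97.31 Gm = 9.731 × 10^10 m
GM = 1.567 × 10^17 m³/s²
2a = 1.9462 × 10^11 m
GMm = 1.567 × 10^17 × 48880 = 7.6595 × 10^21 m³·kg/s²
E = −GMm/(2a) = -3.93562 × 10^10 J ≈ -39.36 GJ

Final answer: -39.36 GJ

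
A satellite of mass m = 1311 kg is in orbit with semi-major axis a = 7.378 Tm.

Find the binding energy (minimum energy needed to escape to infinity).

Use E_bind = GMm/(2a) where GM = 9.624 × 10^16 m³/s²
a = 7.378 Tm = 7.378 × 10^12 m
GM = 9.624 × 10^16 m³/s²
m = 1311 kg
GMm = 9.624 × 10^16 × 1311 = 1.26171 × 10^20 m³·kg/s²
2a = 1.4756 × 10^13 m
E_bind = GMm/(2a) = 8.55046 × 10^6 J ≈ 8.55 MJ

Final answer: 8.55 MJ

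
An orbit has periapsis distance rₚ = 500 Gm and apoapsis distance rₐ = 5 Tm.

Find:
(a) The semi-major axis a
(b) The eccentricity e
rₚ = 500 Gm = 5 × 10^11 m
rₐ = 5 Tm = 5 × 10^12 m
(a) a = (rₚ + rₐ)/2 = 2.75 × 10^12 m ≈ 2.75 Tm
(b) e = (rₐ − rₚ)/(rₐ + rₚ) = (4.5 × 10^12) / (5.5 × 10^12) = 0.818182

Final answer:
(a) a = 2.75 Tm
(b) e = 0.8182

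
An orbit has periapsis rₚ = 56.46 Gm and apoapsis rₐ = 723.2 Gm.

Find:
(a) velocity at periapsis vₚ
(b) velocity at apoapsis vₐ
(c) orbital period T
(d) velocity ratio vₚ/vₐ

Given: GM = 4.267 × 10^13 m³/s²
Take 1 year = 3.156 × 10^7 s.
rₚ = 56.46 Gm = 5.646 × 10^10 m
rₐ = 723.2 Gm = 7.232 × 10^11 m
GM = 4.267 × 10^13 m³/s²
a = (rₚ + rₐ)/2 = 3.8983 × 10^11 m
e = (rₐ − rₚ)/(rₐ + rₚ) = (6.6674 × 10^11) / (7.7966 × 10^11) = 0.855168
(a) vₚ² = GM (2/rₚ − 1/a) = 4.267 × 10^13 × (3.54233 × 10^-11 − 2.56522 × 10^-12) = 1402.05 m²/s²;  vₚ = 37.444 m/s ≈ 37.44 m/s
(b) vₐ² = GM (2/rₐ − 1/a) = 4.267 × 10^13 × (2.76549 × 10^-12 − 2.56522 × 10^-12) = 8.54535 m²/s²;  vₐ = 2.92324 m/s ≈ 2.923 m/s
(c) a³ = 5.92415 × 10^34 m³;  T = 2π √(a³/GM) = 2π × 3.72607 × 10^10 s = 2.34116 × 10^11 s ≈ 7418 years
(d) vₚ/vₐ = rₐ/rₚ (angular momentum) = (7.232 × 10^11) / (5.646 × 10^10) = 12.8091 ≈ 12.81

Final answer:
(a) velocity at periapsis vₚ = 37.44 m/s
(b) velocity at apoapsis vₐ = 2.923 m/s
(c) orbital period T = 7418 years
(d) velocity ratio vₚ/vₐ = 12.81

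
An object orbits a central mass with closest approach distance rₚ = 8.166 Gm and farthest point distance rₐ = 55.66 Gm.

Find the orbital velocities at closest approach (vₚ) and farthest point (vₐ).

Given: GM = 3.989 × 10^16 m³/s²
rₚ = 8.166 Gm = 8.166 × 10^9 m
rₐ = 55.66 Gm = 5.566 × 10^10 m
GM = 3.989 × 10^16 m³/s²
a = (rₚ + rₐ)/2 = 3.1913 × 10^10 m
Vis-viva: v² = GM (2/r − 1/a)
vₚ² = 3.989 × 10^16 × (2.44918 × 10^-10 − 3.13352 × 10^-11) = 8.51982 × 10^6 m²/s²
vₚ = 2918.87 m/s ≈ 2.919 km/s
vₐ² = 3.989 × 10^16 × (3.59324 × 10^-11 − 3.13352 × 10^-11) = 183384 m²/s²
vₐ = 428.234 m/s ≈ 428.2 m/s

Final answer: vₚ = 2.919 km/s, vₐ = 428.2 m/s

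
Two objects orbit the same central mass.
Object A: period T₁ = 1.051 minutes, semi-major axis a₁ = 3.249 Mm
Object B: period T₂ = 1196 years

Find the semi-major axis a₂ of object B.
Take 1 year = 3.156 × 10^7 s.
T₁ = 1.051 minutes = 63.06 s
T₂ = 1196 years = 3.77458 × 10^10 s
a₁ = 3.249 Mm = 3.249 × 10^6 m
Kepler's third law: (T₂/T₁)² = (a₂/a₁)³  ⇒  a₂ = a₁ (T₂/T₁)^(2/3)
T₂/T₁ = 5.98569 × 10^8
(T₂/T₁)^(2/3) = 710247
a₂ = 3.249 × 10^6 m × 710247 = 2.30759 × 10^12 m ≈ 2.308 Tm

Final answer: a₂ = 2.308 Tm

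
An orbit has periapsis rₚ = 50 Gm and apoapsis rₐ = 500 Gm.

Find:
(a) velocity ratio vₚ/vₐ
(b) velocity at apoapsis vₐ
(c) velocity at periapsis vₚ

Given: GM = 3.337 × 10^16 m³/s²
rₚ = 50 Gm = 5 × 10^10 m
rₐ = 500 Gm = 5 × 10^11 m
GM = 3.337 × 10^16 m³/s²
a = (rₚ + rₐ)/2 = 2.75 × 10^11 m
e = (rₐ − rₚ)/(rₐ + rₚ) = (4.5 × 10^11) / (5.5 × 10^11) = 0.818182
(a) vₚ/vₐ = rₐ/rₚ (angular momentum) = (5 × 10^11) / (5 × 10^10) = 10 ≈ 10
(b) vₐ² = GM (2/rₐ − 1/a) = 3.337 × 10^16 × (4 × 10^-12 − 3.63636 × 10^-12) = 12134.5 m²/s²;  vₐ = 110.157 m/s ≈ 110.2 m/s
(c) vₚ² = GM (2/rₚ − 1/a) = 3.337 × 10^16 × (4 × 10^-11 − 3.63636 × 10^-12) = 1.21345 × 10^6 m²/s²;  vₚ = 1101.57 m/s ≈ 1.102 km/s

Final answer:
(a) velocity ratio vₚ/vₐ = 10
(b) velocity at apoapsis vₐ = 110.2 m/s
(c) velocity at periapsis vₚ = 1.102 km/s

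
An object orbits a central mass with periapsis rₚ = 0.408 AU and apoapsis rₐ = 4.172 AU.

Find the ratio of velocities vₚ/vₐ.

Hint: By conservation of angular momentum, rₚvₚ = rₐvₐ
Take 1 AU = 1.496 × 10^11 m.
rₚ = 0.408 AU = 6.10368 × 10^10 m
rₐ = 4.172 AU = 6.24131 × 10^11 m
rₚvₚ = rₐvₐ  ⇒  vₚ/vₐ = rₐ/rₚ
vₚ/vₐ = (6.24131 × 10^11) / (6.10368 × 10^10) = 10.2255

Final answer: vₚ/vₐ = 10.23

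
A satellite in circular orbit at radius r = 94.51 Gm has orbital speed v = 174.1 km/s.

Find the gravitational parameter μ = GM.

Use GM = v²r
r = 94.51 Gm = 9.451 × 10^10 m
v = 174.1 km/s = 174100 m/s
v² = 3.03108 × 10^10 m²/s²
GM = v²r = 3.03108 × 10^10 × 9.451 × 10^10 = 2.86467 × 10^21 m³/s²
GM ≈ 2.865 × 10^21 m³/s²

Final answer: GM = 2.865 × 10^21 m³/s²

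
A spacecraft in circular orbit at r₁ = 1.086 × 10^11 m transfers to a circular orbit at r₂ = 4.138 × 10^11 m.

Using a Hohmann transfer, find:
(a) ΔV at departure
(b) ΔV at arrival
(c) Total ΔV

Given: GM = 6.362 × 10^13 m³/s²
r₁ = 1.086 × 10^11 m
r₂ = 4.138 × 10^11 m
GM = 6.362 × 10^13 m³/s²
Transfer ellipse: a_t = (r₁ + r₂)/2 = 2.612 × 10^11 m
Circular speed at r₁: v₁ = √(GM/r₁) = 24.2037 m/s
Transfer speed at r₁ (periapsis): v₁ₜ = √(GM(2/r₁ − 1/a_t)) = 30.4643 m/s
(a) ΔV₁ = v₁ₜ − v₁ = 6.26055 m/s ≈ 6.261 m/s
Circular speed at r₂: v₂ = √(GM/r₂) = 12.3994 m/s
Transfer speed at r₂ (apoapsis): v₂ₜ = √(GM(2/r₂ − 1/a_t)) = 7.99521 m/s
(b) ΔV₂ = v₂ − v₂ₜ = 4.40422 m/s ≈ 4.404 m/s
(c) ΔV_total = ΔV₁ + ΔV₂ = 10.6648 m/s ≈ 10.66 m/s

Final answer:
(a) ΔV₁ = 6.261 m/s
(b) ΔV₂ = 4.404 m/s
(c) ΔV_total = 10.66 m/s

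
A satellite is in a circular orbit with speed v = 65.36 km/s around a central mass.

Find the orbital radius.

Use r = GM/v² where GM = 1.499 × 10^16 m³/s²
v = 65.36 km/s = 65360 m/s
GM = 1.499 × 10^16 m³/s²
v² = 4.27193 × 10^9 m²/s²
r = GM/v² = (1.499 × 10^16) / (4.27193 × 10^9) = 3.50895 × 10^6 m ≈ 3.509 Mm

Final answer: 3.509 Mm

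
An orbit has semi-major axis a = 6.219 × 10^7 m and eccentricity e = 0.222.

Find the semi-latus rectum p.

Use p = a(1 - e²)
a = 6.219 × 10^7 m
e = 0.222,  e² = 0.049284,  1 − e² = 0.950716
p = a(1 − e²) = 6.219 × 10^7 m × 0.950716 = 5.9125 × 10^7 m ≈ 5.913 × 10^7 m

Final answer: p = 5.913 × 10^7 m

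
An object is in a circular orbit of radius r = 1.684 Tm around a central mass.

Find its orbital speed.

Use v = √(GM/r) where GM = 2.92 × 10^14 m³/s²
r = 1.684 Tm = 1.684 × 10^12 m
GM = 2.92 × 10^14 m³/s²
GM/r = (2.92 × 10^14) / (1.684 × 10^12) = 173.397 m²/s²
v = √(GM/r) = 13.168 m/s ≈ 13.17 m/s

Final answer: 13.17 m/s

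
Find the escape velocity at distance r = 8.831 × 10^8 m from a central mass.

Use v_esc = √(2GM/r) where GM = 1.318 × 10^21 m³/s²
r = 8.831 × 10^8 m
GM = 1.318 × 10^21 m³/s²
2GM/r = 2 × (1.318 × 10^21) / (8.831 × 10^8) = 2.98494 × 10^12 m²/s²
v_esc = √(2GM/r) = 1.7277 × 10^6 m/s ≈ 1728 km/s

Final answer: 1728 km/s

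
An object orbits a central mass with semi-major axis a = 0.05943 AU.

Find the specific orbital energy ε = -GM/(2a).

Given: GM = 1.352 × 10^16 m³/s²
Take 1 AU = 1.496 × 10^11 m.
a = 0.05943 AU = 8.89073 × 10^9 m
GM = 1.352 × 10^16 m³/s²
2a = 1.77815 × 10^10 m
ε = −GM/(2a) = -760343 J/kg ≈ -760.3 kJ/kg

Final answer: -760.3 kJ/kg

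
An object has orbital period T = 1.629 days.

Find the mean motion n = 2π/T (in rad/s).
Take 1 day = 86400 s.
T = 1.629 days = 140746 s
n = 2π / 140746 s = 4.46421 × 10^-5 rad/s ≈ 4.464 × 10^-5 rad/s

Final answer: n = 4.464 × 10^-5 rad/s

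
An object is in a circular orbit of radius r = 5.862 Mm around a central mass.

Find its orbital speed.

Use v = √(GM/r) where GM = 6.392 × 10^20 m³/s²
r = 5.862 Mm = 5.862 × 10^6 m
GM = 6.392 × 10^20 m³/s²
GM/r = (6.392 × 10^20) / (5.862 × 10^6) = 1.09041 × 10^14 m²/s²
v = √(GM/r) = 1.04423 × 10^7 m/s ≈ 1.044 × 10^4 km/s

Final answer: 1.044 × 10^4 km/s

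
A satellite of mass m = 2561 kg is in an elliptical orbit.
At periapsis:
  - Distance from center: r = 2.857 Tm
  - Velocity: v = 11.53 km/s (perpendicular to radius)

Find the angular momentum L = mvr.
r = 2.857 Tm = 2.857 × 10^12 m
v = 11.53 km/s = 11530 m/s
vr = 11530 × 2.857 × 10^12 = 3.29412 × 10^16 m²/s
L = m × vr = 2561 × 3.29412 × 10^16 = 8.43624 × 10^19 kg·m²/s ≈ 8.436 × 10^19 kg·m²/s

Final answer: L = 8.436 × 10^19 kg·m²/s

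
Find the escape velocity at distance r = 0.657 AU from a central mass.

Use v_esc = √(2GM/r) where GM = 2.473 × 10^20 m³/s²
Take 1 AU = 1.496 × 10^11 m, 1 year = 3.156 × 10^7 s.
r = 0.657 AU = 9.82872 × 10^10 m
GM = 2.473 × 10^20 m³/s²
2GM/r = 2 × (2.473 × 10^20) / (9.82872 × 10^10) = 5.03219 × 10^9 m²/s²
v_esc = √(2GM/r) = 70937.9 m/s ≈ 14.97 AU/year

Final answer: 14.97 AU/year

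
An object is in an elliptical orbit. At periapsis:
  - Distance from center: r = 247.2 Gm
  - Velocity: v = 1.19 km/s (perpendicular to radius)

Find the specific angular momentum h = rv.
r = 247.2 Gm = 2.472 × 10^11 m
v = 1.19 km/s = 1190 m/s
h = rv = 2.472 × 10^11 × 1190 = 2.94168 × 10^14 m²/s ≈ 2.942 × 10^14 m²/s

Final answer: h = 2.942 × 10^14 m²/s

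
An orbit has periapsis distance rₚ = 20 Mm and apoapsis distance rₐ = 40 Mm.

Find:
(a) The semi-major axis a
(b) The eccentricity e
rₚ = 20 Mm = 2 × 10^7 m
rₐ = 40 Mm = 4 × 10^7 m
(a) a = (rₚ + rₐ)/2 = 3 × 10^7 m ≈ 30 Mm
(b) e = (rₐ − rₚ)/(rₐ + rₚ) = (2 × 10^7) / (6 × 10^7) = 0.333333

Final answer:
(a) a = 30 Mm
(b) e = 0.3333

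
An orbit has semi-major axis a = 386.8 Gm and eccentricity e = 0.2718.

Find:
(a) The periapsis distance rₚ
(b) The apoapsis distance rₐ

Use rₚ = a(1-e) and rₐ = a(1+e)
a = 386.8 Gm = 3.868 × 10^11 m
e = 0.2718:  1 − e = 0.7282,  1 + e = 1.2718
(a) rₚ = a(1 − e) = 3.868 × 10^11 m × 0.7282 = 2.81668 × 10^11 m ≈ 281.7 Gm
(b) rₐ = a(1 + e) = 3.868 × 10^11 m × 1.2718 = 4.91932 × 10^11 m ≈ 491.9 Gm

Final answer:
(a) rₚ = 281.7 Gm
(b) rₐ = 491.9 Gm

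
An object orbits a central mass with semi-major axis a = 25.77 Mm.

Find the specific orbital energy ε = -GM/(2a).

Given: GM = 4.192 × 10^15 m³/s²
a = 25.77 Mm = 2.577 × 10^7 m
GM = 4.192 × 10^15 m³/s²
2a = 5.154 × 10^7 m
ε = −GM/(2a) = -8.13349 × 10^7 J/kg ≈ -81.33 MJ/kg

Final answer: -81.33 MJ/kg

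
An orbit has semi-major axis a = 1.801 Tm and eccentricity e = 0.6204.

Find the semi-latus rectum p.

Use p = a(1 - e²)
a = 1.801 Tm = 1.801 × 10^12 m
e = 0.6204,  e² = 0.384896,  1 − e² = 0.615104
p = a(1 − e²) = 1.801 × 10^12 m × 0.615104 = 1.1078 × 10^12 m ≈ 1.108 Tm

Final answer: p = 1.108 Tm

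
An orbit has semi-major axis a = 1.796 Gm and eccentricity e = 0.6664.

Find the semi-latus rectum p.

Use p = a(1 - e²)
a = 1.796 Gm = 1.796 × 10^9 m
e = 0.6664,  e² = 0.444089,  1 − e² = 0.555911
p = a(1 − e²) = 1.796 × 10^9 m × 0.555911 = 9.98416 × 10^8 m ≈ 998.4 Mm

Final answer: p = 998.4 Mm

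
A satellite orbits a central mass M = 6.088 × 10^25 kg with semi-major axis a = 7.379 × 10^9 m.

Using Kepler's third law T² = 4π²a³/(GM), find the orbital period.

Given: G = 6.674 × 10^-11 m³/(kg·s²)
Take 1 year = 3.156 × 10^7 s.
M = 6.088 × 10^25 kg
GM = G × M = 6.674 × 10^-11 × 6.088 × 10^25 = 4.06313 × 10^15 m³/s²
a = 7.379 × 10^9 m
a³ = 4.01784 × 10^29 m³
T = 2π √(a³/GM) = 2π √((4.01784 × 10^29) / (4.06313 × 10^15)) = 2π × 9.94411 × 10^6 s
T = 6.24807 × 10^7 s ≈ 1.98 years

Final answer: 1.98 years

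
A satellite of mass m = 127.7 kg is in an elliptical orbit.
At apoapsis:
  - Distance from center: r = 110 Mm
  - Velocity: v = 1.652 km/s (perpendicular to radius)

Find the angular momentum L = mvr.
r = 110 Mm = 1.1 × 10^8 m
v = 1.652 km/s = 1652 m/s
vr = 1652 × 1.1 × 10^8 = 1.8172 × 10^11 m²/s
L = m × vr = 127.7 × 1.8172 × 10^11 = 2.32056 × 10^13 kg·m²/s ≈ 2.321 × 10^13 kg·m²/s

Final answer: L = 2.321 × 10^13 kg·m²/s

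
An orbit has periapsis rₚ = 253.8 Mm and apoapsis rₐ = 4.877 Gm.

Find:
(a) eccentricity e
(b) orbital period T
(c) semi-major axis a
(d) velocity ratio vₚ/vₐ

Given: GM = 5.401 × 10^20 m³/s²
rₚ = 253.8 Mm = 2.538 × 10^8 m
rₐ = 4.877 Gm = 4.877 × 10^9 m
GM = 5.401 × 10^20 m³/s²
a = (rₚ + rₐ)/2 = 2.5654 × 10^9 m
e = (rₐ − rₚ)/(rₐ + rₚ) = (4.6232 × 10^9) / (5.1308 × 10^9) = 0.901068
(a) e = 0.901068 ≈ 0.9011
(b) a³ = 1.68836 × 10^28 m³;  T = 2π √(a³/GM) = 2π × 5591.08 s = 35129.8 s ≈ 9.758 hours
(c) a = 2.5654 × 10^9 m ≈ 2.565 Gm
(d) vₚ/vₐ = rₐ/rₚ (angular momentum) = (4.877 × 10^9) / (2.538 × 10^8) = 19.2159 ≈ 19.22

Final answer:
(a) eccentricity e = 0.9011
(b) orbital period T = 9.758 hours
(c) semi-major axis a = 2.565 Gm
(d) velocity ratio vₚ/vₐ = 19.22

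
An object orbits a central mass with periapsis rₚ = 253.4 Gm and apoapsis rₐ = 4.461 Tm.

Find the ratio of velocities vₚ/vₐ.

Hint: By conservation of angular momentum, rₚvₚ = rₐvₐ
rₚ = 253.4 Gm = 2.534 × 10^11 m
rₐ = 4.461 Tm = 4.461 × 10^12 m
rₚvₚ = rₐvₐ  ⇒  vₚ/vₐ = rₐ/rₚ
vₚ/vₐ = (4.461 × 10^12) / (2.534 × 10^11) = 17.6046

Final answer: vₚ/vₐ = 17.6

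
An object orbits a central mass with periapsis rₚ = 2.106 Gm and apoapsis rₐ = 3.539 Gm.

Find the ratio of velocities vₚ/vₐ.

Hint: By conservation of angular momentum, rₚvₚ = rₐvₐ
rₚ = 2.106 Gm = 2.106 × 10^9 m
rₐ = 3.539 Gm = 3.539 × 10^9 m
rₚvₚ = rₐvₐ  ⇒  vₚ/vₐ = rₐ/rₚ
vₚ/vₐ = (3.539 × 10^9) / (2.106 × 10^9) = 1.68044

Final answer: vₚ/vₐ = 1.68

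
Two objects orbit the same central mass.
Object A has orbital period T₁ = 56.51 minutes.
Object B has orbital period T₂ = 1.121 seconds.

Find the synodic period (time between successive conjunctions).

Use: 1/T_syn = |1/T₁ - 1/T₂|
T₁ = 56.51 minutes = 3390.6 s
T₂ = 1.121 seconds
1/T₁ = 0.000294933 s⁻¹
1/T₂ = 0.892061 s⁻¹
|1/T₁ − 1/T₂| = 0.891766 s⁻¹
T_syn = 1 / |1/T₁ − 1/T₂| = 1.12137 s ≈ 1.121 seconds

Final answer: T_syn = 1.121 seconds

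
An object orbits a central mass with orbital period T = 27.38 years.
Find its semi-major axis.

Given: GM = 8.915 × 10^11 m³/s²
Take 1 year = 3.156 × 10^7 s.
T = 27.38 years = 8.64113 × 10^8 s
GM = 8.915 × 10^11 m³/s²
Kepler's third law: a³ = GM T² / (4π²)
T² = 7.46691 × 10^17 s²
a³ = (8.915 × 10^11) × (7.46691 × 10^17) / (4π²) = 1.68617 × 10^28 m³
a = (a³)^(1/3) = 2.56429 × 10^9 m ≈ 2.564 Gm

Final answer: 2.564 Gm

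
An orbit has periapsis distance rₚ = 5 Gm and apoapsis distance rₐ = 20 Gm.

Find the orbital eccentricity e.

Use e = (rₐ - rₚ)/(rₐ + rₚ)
rₚ = 5 Gm = 5 × 10^9 m
rₐ = 20 Gm = 2 × 10^10 m
rₐ − rₚ = 1.5 × 10^10 m
rₐ + rₚ = 2.5 × 10^10 m
e = (rₐ − rₚ)/(rₐ + rₚ) = 0.6

Final answer: e = 0.6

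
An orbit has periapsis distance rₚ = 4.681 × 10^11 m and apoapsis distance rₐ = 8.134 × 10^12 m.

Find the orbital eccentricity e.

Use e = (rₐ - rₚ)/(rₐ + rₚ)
rₚ = 4.681 × 10^11 m
rₐ = 8.134 × 10^12 m
rₐ − rₚ = 7.6659 × 10^12 m
rₐ + rₚ = 8.6021 × 10^12 m
e = (rₐ − rₚ)/(rₐ + rₚ) = 0.891166

Final answer: e = 0.8912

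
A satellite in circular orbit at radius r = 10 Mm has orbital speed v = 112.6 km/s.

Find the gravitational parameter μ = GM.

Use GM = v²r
r = 10 Mm = 1 × 10^7 m
v = 112.6 km/s = 112600 m/s
v² = 1.26788 × 10^10 m²/s²
GM = v²r = 1.26788 × 10^10 × 1 × 10^7 = 1.26788 × 10^17 m³/s²
GM ≈ 1.268 × 10^17 m³/s²

Final answer: GM = 1.268 × 10^17 m³/s²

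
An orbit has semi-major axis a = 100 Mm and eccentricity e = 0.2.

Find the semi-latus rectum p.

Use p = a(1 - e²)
a = 100 Mm = 1 × 10^8 m
e = 0.2,  e² = 0.04,  1 − e² = 0.96
p = a(1 − e²) = 1 × 10^8 m × 0.96 = 9.6 × 10^7 m ≈ 96 Mm

Final answer: p = 96 Mm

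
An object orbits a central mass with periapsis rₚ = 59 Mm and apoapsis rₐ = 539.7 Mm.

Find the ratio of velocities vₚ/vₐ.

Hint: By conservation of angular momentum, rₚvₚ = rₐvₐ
rₚ = 59 Mm = 5.9 × 10^7 m
rₐ = 539.7 Mm = 5.397 × 10^8 m
rₚvₚ = rₐvₐ  ⇒  vₚ/vₐ = rₐ/rₚ
vₚ/vₐ = (5.397 × 10^8) / (5.9 × 10^7) = 9.14746

Final answer: vₚ/vₐ = 9.147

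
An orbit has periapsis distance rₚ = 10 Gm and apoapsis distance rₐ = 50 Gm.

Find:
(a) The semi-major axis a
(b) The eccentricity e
rₚ = 10 Gm = 1 × 10^10 m
rₐ = 50 Gm = 5 × 10^10 m
(a) a = (rₚ + rₐ)/2 = 3 × 10^10 m ≈ 30 Gm
(b) e = (rₐ − rₚ)/(rₐ + rₚ) = (4 × 10^10) / (6 × 10^10) = 0.666667

Final answer:
(a) a = 30 Gm
(b) e = 0.6667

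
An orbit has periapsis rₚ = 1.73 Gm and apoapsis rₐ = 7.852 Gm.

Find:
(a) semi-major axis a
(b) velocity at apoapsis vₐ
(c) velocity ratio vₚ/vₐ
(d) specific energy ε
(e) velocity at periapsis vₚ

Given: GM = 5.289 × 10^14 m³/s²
rₚ = 1.73 Gm = 1.73 × 10^9 m
rₐ = 7.852 Gm = 7.852 × 10^9 m
GM = 5.289 × 10^14 m³/s²
a = (rₚ + rₐ)/2 = 4.791 × 10^9 m
e = (rₐ − rₚ)/(rₐ + rₚ) = (6.122 × 10^9) / (9.582 × 10^9) = 0.638906
(a) a = 4.791 × 10^9 m ≈ 4.791 Gm
(b) vₐ² = GM (2/rₐ − 1/a) = 5.289 × 10^14 × (2.54712 × 10^-10 − 2.08725 × 10^-10) = 24322.8 m²/s²;  vₐ = 155.958 m/s ≈ 156 m/s
(c) vₚ/vₐ = rₐ/rₚ (angular momentum) = (7.852 × 10^9) / (1.73 × 10^9) = 4.53873 ≈ 4.539
(d) 2a = 9.582 × 10^9 m;  ε = −GM/(2a) = -55197.2 J/kg ≈ -55.2 kJ/kg
(e) vₚ² = GM (2/rₚ − 1/a) = 5.289 × 10^14 × (1.15607 × 10^-9 − 2.08725 × 10^-10) = 501051 m²/s²;  vₚ = 707.849 m/s ≈ 707.8 m/s

Final answer:
(a) semi-major axis a = 4.791 Gm
(b) velocity at apoapsis vₐ = 156 m/s
(c) velocity ratio vₚ/vₐ = 4.539
(d) specific energy ε = -55.2 kJ/kg
(e) velocity at periapsis vₚ = 707.8 m/s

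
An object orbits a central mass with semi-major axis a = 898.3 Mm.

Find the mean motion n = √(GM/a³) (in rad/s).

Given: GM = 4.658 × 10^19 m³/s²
a = 898.3 Mm = 8.983 × 10^8 m
GM = 4.658 × 10^19 m³/s²
a³ = 7.24877 × 10^26 m³
GM/a³ = (4.658 × 10^19) / (7.24877 × 10^26) = 6.42592 × 10^-8 s⁻²
n = √(GM/a³) = 0.000253494 rad/s ≈ 0.0002535 rad/s

Final answer: n = 0.0002535 rad/s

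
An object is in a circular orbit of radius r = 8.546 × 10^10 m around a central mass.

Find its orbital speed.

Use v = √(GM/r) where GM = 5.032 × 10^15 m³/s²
r = 8.546 × 10^10 m
GM = 5.032 × 10^15 m³/s²
GM/r = (5.032 × 10^15) / (8.546 × 10^10) = 58881.3 m²/s²
v = √(GM/r) = 242.655 m/s ≈ 242.7 m/s

Final answer: 242.7 m/s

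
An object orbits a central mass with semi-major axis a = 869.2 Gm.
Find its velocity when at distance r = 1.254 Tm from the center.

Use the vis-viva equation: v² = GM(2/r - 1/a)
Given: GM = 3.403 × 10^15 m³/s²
a = 869.2 Gm = 8.692 × 10^11 m
r = 1.254 Tm = 1.254 × 10^12 m
GM = 3.403 × 10^15 m³/s²
2/r − 1/a = 1.5949 × 10^-12 − 1.15048 × 10^-12 = 4.44413 × 10^-13 m⁻¹
v² = GM (2/r − 1/a) = 1512.34 m²/s²
v = 38.8888 m/s ≈ 38.89 m/s

Final answer: 38.89 m/s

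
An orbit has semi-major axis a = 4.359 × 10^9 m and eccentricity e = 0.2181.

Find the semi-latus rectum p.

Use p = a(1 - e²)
a = 4.359 × 10^9 m
e = 0.2181,  e² = 0.0475676,  1 − e² = 0.952432
p = a(1 − e²) = 4.359 × 10^9 m × 0.952432 = 4.15165 × 10^9 m ≈ 4.152 × 10^9 m

Final answer: p = 4.152 × 10^9 m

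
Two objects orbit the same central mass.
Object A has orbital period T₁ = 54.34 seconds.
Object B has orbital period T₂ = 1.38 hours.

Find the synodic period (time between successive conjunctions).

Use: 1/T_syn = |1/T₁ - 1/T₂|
T₁ = 54.34 seconds
T₂ = 1.38 hours = 4968 s
1/T₁ = 0.0184026 s⁻¹
1/T₂ = 0.000201288 s⁻¹
|1/T₁ − 1/T₂| = 0.0182014 s⁻¹
T_syn = 1 / |1/T₁ − 1/T₂| = 54.9409 s ≈ 54.94 seconds

Final answer: T_syn = 54.94 seconds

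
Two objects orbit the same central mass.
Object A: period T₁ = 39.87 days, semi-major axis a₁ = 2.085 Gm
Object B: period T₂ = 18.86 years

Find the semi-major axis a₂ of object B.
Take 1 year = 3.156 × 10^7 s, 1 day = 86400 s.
T₁ = 39.87 days = 3.44477 × 10^6 s
T₂ = 18.86 years = 5.95222 × 10^8 s
a₁ = 2.085 Gm = 2.085 × 10^9 m
Kepler's third law: (T₂/T₁)² = (a₂/a₁)³  ⇒  a₂ = a₁ (T₂/T₁)^(2/3)
T₂/T₁ = 172.79
(T₂/T₁)^(2/3) = 31.0227
a₂ = 2.085 × 10^9 m × 31.0227 = 6.46823 × 10^10 m ≈ 64.68 Gm

Final answer: a₂ = 64.68 Gm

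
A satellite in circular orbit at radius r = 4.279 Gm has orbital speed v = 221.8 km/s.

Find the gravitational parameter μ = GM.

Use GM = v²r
r = 4.279 Gm = 4.279 × 10^9 m
v = 221.8 km/s = 221800 m/s
v² = 4.91952 × 10^10 m²/s²
GM = v²r = 4.91952 × 10^10 × 4.279 × 10^9 = 2.10506 × 10^20 m³/s²
GM ≈ 2.105 × 10^20 m³/s²

Final answer: GM = 2.105 × 10^20 m³/s²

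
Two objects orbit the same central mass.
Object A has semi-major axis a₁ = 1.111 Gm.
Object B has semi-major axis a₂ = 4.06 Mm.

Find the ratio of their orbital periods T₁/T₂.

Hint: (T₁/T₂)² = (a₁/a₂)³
a₁ = 1.111 Gm = 1.111 × 10^9 m
a₂ = 4.06 Mm = 4.06 × 10^6 m
a₁/a₂ = 273.645
T₁/T₂ = (a₁/a₂)^(3/2) = (273.645)^1.5 = 4526.7

Final answer: T₁/T₂ = 4527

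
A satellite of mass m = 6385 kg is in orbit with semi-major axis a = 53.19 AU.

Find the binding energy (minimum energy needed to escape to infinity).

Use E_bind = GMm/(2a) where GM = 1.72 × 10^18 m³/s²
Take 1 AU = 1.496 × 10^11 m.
a = 53.19 AU = 7.95722 × 10^12 m
GM = 1.72 × 10^18 m³/s²
m = 6385 kg
GMm = 1.72 × 10^18 × 6385 = 1.09822 × 10^22 m³·kg/s²
2a = 1.59144 × 10^13 m
E_bind = GMm/(2a) = 6.90077 × 10^8 J ≈ 690.1 MJ

Final answer: 690.1 MJ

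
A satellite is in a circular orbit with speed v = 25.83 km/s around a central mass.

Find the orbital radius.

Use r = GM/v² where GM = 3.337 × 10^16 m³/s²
v = 25.83 km/s = 25830 m/s
GM = 3.337 × 10^16 m³/s²
v² = 6.67189 × 10^8 m²/s²
r = GM/v² = (3.337 × 10^16) / (6.67189 × 10^8) = 5.00158 × 10^7 m ≈ 50.02 Mm

Final answer: 50.02 Mm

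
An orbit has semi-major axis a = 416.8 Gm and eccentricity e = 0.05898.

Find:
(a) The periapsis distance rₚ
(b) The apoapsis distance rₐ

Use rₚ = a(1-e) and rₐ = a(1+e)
a = 416.8 Gm = 4.168 × 10^11 m
e = 0.05898:  1 − e = 0.94102,  1 + e = 1.05898
(a) rₚ = a(1 − e) = 4.168 × 10^11 m × 0.94102 = 3.92217 × 10^11 m ≈ 392.2 Gm
(b) rₐ = a(1 + e) = 4.168 × 10^11 m × 1.05898 = 4.41383 × 10^11 m ≈ 441.4 Gm

Final answer:
(a) rₚ = 392.2 Gm
(b) rₐ = 441.4 Gm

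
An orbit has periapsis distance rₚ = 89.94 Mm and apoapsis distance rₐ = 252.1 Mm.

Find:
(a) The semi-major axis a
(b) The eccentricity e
rₚ = 89.94 Mm = 8.994 × 10^7 m
rₐ = 252.1 Mm = 2.521 × 10^8 m
(a) a = (rₚ + rₐ)/2 = 1.7102 × 10^8 m ≈ 171 Mm
(b) e = (rₐ − rₚ)/(rₐ + rₚ) = (1.6216 × 10^8) / (3.4204 × 10^8) = 0.474097

Final answer:
(a) a = 171 Mm
(b) e = 0.4741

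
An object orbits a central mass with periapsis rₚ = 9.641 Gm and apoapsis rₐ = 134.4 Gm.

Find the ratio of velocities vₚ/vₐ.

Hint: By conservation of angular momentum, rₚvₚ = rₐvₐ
rₚ = 9.641 Gm = 9.641 × 10^9 m
rₐ = 134.4 Gm = 1.344 × 10^11 m
rₚvₚ = rₐvₐ  ⇒  vₚ/vₐ = rₐ/rₚ
vₚ/vₐ = (1.344 × 10^11) / (9.641 × 10^9) = 13.9405

Final answer: vₚ/vₐ = 13.94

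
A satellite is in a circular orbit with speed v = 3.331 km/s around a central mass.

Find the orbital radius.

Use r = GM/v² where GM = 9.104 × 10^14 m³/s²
v = 3.331 km/s = 3331 m/s
GM = 9.104 × 10^14 m³/s²
v² = 1.10956 × 10^7 m²/s²
r = GM/v² = (9.104 × 10^14) / (1.10956 × 10^7) = 8.20508 × 10^7 m ≈ 82.05 Mm

Final answer: 82.05 Mm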